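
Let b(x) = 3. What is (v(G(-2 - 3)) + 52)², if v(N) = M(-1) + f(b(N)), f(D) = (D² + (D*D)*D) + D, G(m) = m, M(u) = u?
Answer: 8100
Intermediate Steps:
f(D) = D + D² + D³ (f(D) = (D² + D²*D) + D = (D² + D³) + D = D + D² + D³)
v(N) = 38 (v(N) = -1 + 3*(1 + 3 + 3²) = -1 + 3*(1 + 3 + 9) = -1 + 3*13 = -1 + 39 = 38)
(v(G(-2 - 3)) + 52)² = (38 + 52)² = 90² = 8100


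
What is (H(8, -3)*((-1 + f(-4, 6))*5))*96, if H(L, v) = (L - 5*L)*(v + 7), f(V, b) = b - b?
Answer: 61440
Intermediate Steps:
f(V, b) = 0
H(L, v) = -4*L*(7 + v) (H(L, v) = (-4*L)*(7 + v) = -4*L*(7 + v))
(H(8, -3)*((-1 + f(-4, 6))*5))*96 = ((-4*8*(7 - 3))*((-1 + 0)*5))*96 = ((-4*8*4)*(-1*5))*96 = -128*(-5)*96 = 640*96 = 61440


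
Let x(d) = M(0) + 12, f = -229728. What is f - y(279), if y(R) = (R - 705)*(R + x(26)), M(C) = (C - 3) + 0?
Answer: -107040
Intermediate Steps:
M(C) = -3 + C (M(C) = (-3 + C) + 0 = -3 + C)
x(d) = 9 (x(d) = (-3 + 0) + 12 = -3 + 12 = 9)
y(R) = (-705 + R)*(9 + R) (y(R) = (R - 705)*(R + 9) = (-705 + R)*(9 + R))
f - y(279) = -229728 - (-6345 + 279**2 - 696*279) = -229728 - (-6345 + 77841 - 194184) = -229728 - 1*(-122688) = -229728 + 122688 = -107040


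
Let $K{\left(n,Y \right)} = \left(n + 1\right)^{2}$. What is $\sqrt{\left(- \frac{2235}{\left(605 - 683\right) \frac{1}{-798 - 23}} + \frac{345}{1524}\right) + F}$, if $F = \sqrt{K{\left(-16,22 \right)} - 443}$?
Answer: $\frac{\sqrt{-256493309085 + 10903204 i \sqrt{218}}}{3302} \approx 0.048132 + 153.38 i$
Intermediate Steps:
$K{\left(n,Y \right)} = \left(1 + n\right)^{2}$
$F = i \sqrt{218}$ ($F = \sqrt{\left(1 - 16\right)^{2} - 443} = \sqrt{\left(-15\right)^{2} - 443} = \sqrt{225 - 443} = \sqrt{-218} = i \sqrt{218} \approx 14.765 i$)
$\sqrt{\left(- \frac{2235}{\left(605 - 683\right) \frac{1}{-798 - 23}} + \frac{345}{1524}\right) + F} = \sqrt{\left(- \frac{2235}{\left(605 - 683\right) \frac{1}{-798 - 23}} + \frac{345}{1524}\right) + i \sqrt{218}} = \sqrt{\left(- \frac{2235}{\left(-78\right) \frac{1}{-821}} + 345 \cdot \frac{1}{1524}\right) + i \sqrt{218}} = \sqrt{\left(- \frac{2235}{\left(-78\right) \left(- \frac{1}{821}\right)} + \frac{115}{508}\right) + i \sqrt{218}} = \sqrt{\left(- \frac{2235}{\frac{78}{821}} + \frac{115}{508}\right) + i \sqrt{218}} = \sqrt{\left(\left(-2235\right) \frac{821}{78} + \frac{115}{508}\right) + i \sqrt{218}} = \sqrt{\left(- \frac{611645}{26} + \frac{115}{508}\right) + i \sqrt{218}} = \sqrt{- \frac{155356335}{6604} + i \sqrt{218}}$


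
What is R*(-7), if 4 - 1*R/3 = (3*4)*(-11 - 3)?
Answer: -3612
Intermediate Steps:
R = 516 (R = 12 - 3*3*4*(-11 - 3) = 12 - 36*(-14) = 12 - 3*(-168) = 12 + 504 = 516)
R*(-7) = 516*(-7) = -3612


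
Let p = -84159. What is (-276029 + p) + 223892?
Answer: -136296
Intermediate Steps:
(-276029 + p) + 223892 = (-276029 - 84159) + 223892 = -360188 + 223892 = -136296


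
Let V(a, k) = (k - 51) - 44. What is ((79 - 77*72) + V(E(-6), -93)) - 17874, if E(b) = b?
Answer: -23527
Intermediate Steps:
V(a, k) = -95 + k (V(a, k) = (-51 + k) - 44 = -95 + k)
((79 - 77*72) + V(E(-6), -93)) - 17874 = ((79 - 77*72) + (-95 - 93)) - 17874 = ((79 - 5544) - 188) - 17874 = (-5465 - 188) - 17874 = -5653 - 17874 = -23527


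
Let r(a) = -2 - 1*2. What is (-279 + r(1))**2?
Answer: 80089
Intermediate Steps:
r(a) = -4 (r(a) = -2 - 2 = -4)
(-279 + r(1))**2 = (-279 - 4)**2 = (-283)**2 = 80089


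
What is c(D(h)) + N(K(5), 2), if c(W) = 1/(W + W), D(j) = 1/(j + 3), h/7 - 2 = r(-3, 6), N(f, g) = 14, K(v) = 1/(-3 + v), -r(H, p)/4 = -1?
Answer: 73/2 ≈ 36.500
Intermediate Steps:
r(H, p) = 4 (r(H, p) = -4*(-1) = 4)
h = 42 (h = 14 + 7*4 = 14 + 28 = 42)
D(j) = 1/(3 + j)
c(W) = 1/(2*W)
c(D(h)) + N(K(5), 2) = 1/(2*(1/(3 + 42))) + 14 = 1/(2*(1/45)) + 14 = (1/2)*45 + 14 = 45/2 + 14 = 73/2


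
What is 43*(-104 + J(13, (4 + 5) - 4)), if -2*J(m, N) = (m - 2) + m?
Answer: -4988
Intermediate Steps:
J(m, N) = 1 - m (J(m, N) = -((m - 2) + m)/2 = -((-2 + m) + m)/2 = -(-2 + 2*m)/2 = 1 - m)
43*(-104 + J(13, (4 + 5) - 4)) = 43*(-104 + (1 - 1*13)) = 43*(-104 + (1 - 13)) = 43*(-104 - 12) = 43*(-116) = -4988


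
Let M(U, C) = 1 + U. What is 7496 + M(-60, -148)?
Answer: 7437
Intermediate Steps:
7496 + M(-60, -148) = 7496 + (1 - 60) = 7496 - 59 = 7437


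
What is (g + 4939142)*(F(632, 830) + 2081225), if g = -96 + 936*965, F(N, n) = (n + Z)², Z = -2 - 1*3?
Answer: 16135517589100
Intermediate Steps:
Z = -5 (Z = -2 - 3 = -5)
F(N, n) = (-5 + n)² (F(N, n) = (n - 5)² = (-5 + n)²)
g = 903144 (g = -96 + 903240 = 903144)
(g + 4939142)*(F(632, 830) + 2081225) = (903144 + 4939142)*((-5 + 830)² + 2081225) = 5842286*(825² + 2081225) = 5842286*(680625 + 2081225) = 5842286*2761850 = 16135517589100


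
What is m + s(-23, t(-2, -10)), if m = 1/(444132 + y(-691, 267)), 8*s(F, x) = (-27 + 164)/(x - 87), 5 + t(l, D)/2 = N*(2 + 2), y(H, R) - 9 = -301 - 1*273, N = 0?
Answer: -60767903/344207992 ≈ -0.17654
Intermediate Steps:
y(H, R) = -565 (y(H, R) = 9 + (-301 - 1*273) = 9 + (-301 - 273) = 9 - 574 = -565)
t(l, D) = -10 (t(l, D) = -10 + 2*(0*(2 + 2)) = -10 + 2*(0*4) = -10 + 2*0 = -10 + 0 = -10)
s(F, x) = 137/(8*(-87 + x)) (s(F, x) = ((-27 + 164)/(x - 87))/8 = (137/(-87 + x))/8 = 137/(8*(-87 + x)))
m = 1/443567 (m = 1/(444132 - 565) = 1/443567 ≈ 2.2545e-6)
m + s(-23, t(-2, -10)) = 1/443567 + 137/(8*(-87 - 10)) = 1/443567 + (137/8)/(-97) = 1/443567 + (137/8)*(-1/97) = 1/443567 - 137/776 = -60767903/344207992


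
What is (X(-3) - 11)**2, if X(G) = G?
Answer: 196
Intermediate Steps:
(X(-3) - 11)**2 = (-3 - 11)**2 = (-14)**2 = 196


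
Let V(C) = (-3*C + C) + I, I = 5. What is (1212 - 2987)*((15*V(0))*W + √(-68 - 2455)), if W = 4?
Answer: -532500 - 51475*I*√3 ≈ -5.325e+5 - 89157.0*I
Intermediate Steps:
V(C) = 5 - 2*C (V(C) = (-3*C + C) + 5 = -2*C + 5 = 5 - 2*C)
(1212 - 2987)*((15*V(0))*W + √(-68 - 2455)) = (1212 - 2987)*((15*(5 - 2*0))*4 + √(-68 - 2455)) = -1775*((15*(5 + 0))*4 + √(-2523)) = -1775*((15*5)*4 + 29*I*√3) = -1775*(75*4 + 29*I*√3) = -1775*(300 + 29*I*√3) = -532500 - 51475*I*√3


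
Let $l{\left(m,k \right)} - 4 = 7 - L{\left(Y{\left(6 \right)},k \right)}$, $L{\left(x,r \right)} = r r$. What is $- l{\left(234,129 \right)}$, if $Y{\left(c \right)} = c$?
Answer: $16630$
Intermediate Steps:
$L{\left(x,r \right)} = r^{2}$
$l{\left(m,k \right)} = 11 - k^{2}$ ($l{\left(m,k \right)} = 4 - \left(-7 + k^{2}\right) = 11 - k^{2}$)
$- l{\left(234,129 \right)} = - (11 - 129^{2}) = - (11 - 16641) = \left(-1\right) \left(-16630\right) = 16630$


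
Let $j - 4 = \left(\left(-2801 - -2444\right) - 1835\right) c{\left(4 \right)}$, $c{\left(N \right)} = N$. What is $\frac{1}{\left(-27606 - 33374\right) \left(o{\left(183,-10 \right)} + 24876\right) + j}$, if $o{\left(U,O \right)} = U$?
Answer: $- \frac{1}{1528106584} \approx -6.544 \cdot 10^{-10}$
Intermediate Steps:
$j = -8764$ ($j = 4 + \left(\left(-2801 - -2444\right) - 1835\right) 4 = 4 + \left(\left(-2801 + 2444\right) - 1835\right) 4 = 4 + \left(-357 - 1835\right) 4 = 4 - 8768 = -8764$)
$\frac{1}{\left(-27606 - 33374\right) \left(o{\left(183,-10 \right)} + 24876\right) + j} = \frac{1}{\left(-27606 - 33374\right) \left(183 + 24876\right) - 8764} = \frac{1}{\left(-60980\right) 25059 - 8764} = \frac{1}{-1528097820 - 8764} = \frac{1}{-1528106584} = - \frac{1}{1528106584}$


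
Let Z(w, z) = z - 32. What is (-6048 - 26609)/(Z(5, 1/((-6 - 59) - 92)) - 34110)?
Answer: 5127149/5360295 ≈ 0.95650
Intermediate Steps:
Z(w, z) = -32 + z
(-6048 - 26609)/(Z(5, 1/((-6 - 59) - 92)) - 34110) = (-6048 - 26609)/((-32 + 1/((-6 - 59) - 92)) - 34110) = -32657/((-32 + 1/(-65 - 92)) - 34110) = -32657/((-32 + 1/(-157)) - 34110) = -32657/((-32 - 1/157) - 34110) = -32657/(-5025/157 - 34110) = -32657/(-5360295/157) = -32657*(-157/5360295) = 5127149/5360295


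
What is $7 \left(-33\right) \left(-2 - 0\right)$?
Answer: $462$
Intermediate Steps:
$7 \left(-33\right) \left(-2 - 0\right) = - 231 \left(-2 + 0\right) = \left(-231\right) \left(-2\right) = 462$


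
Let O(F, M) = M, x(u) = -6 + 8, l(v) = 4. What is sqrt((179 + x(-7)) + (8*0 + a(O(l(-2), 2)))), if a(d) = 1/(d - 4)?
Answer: 19*sqrt(2)/2 ≈ 13.435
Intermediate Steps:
x(u) = 2
a(d) = 1/(-4 + d)
sqrt((179 + x(-7)) + (8*0 + a(O(l(-2), 2)))) = sqrt((179 + 2) + (8*0 + 1/(-4 + 2))) = sqrt(181 + (0 + 1/(-2))) = sqrt(181 + (0 - 1/2)) = sqrt(181 - 1/2) = sqrt(361/2) = 19*sqrt(2)/2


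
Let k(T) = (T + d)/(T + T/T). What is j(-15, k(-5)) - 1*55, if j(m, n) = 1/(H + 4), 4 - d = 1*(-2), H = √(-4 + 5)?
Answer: -274/5 ≈ -54.800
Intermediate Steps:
H = 1 (H = √1 = 1)
d = 6 (d = 4 - (-2) = 4 - 1*(-2) = 4 + 2 = 6)
k(T) = (6 + T)/(1 + T) (k(T) = (T + 6)/(T + T/T) = (6 + T)/(T + 1) = (6 + T)/(1 + T))
j(m, n) = ⅕ (j(m, n) = 1/(1 + 4) = 1/5 = ⅕)
j(-15, k(-5)) - 1*55 = ⅕ - 1*55 = ⅕ - 55 = -274/5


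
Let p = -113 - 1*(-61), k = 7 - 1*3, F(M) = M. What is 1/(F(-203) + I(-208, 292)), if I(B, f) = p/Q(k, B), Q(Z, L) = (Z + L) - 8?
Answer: -53/10746 ≈ -0.0049321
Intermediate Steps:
k = 4 (k = 7 - 3 = 4)
Q(Z, L) = -8 + L + Z (Q(Z, L) = (L + Z) - 8 = -8 + L + Z)
p = -52 (p = -113 + 61 = -52)
I(B, f) = -52/(-4 + B) (I(B, f) = -52/(-8 + B + 4) = -52/(-4 + B))
1/(F(-203) + I(-208, 292)) = 1/(-203 - 52/(-4 - 208)) = 1/(-203 - 52/(-212)) = 1/(-203 - 52*(-1/212)) = 1/(-203 + 13/53) = 1/(-10746/53) = -53/10746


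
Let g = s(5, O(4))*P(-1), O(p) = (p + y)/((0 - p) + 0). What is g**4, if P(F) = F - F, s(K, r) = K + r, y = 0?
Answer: 0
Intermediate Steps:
O(p) = -1 (O(p) = (p + 0)/((0 - p) + 0) = p/(-p + 0) = p/((-p)) = p*(-1/p) = -1)
P(F) = 0
g = 0 (g = (5 - 1)*0 = 4*0 = 0)
g**4 = 0**4 = 0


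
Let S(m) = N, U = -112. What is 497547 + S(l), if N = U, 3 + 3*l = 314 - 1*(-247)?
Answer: 497435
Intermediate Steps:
l = 186 (l = -1 + (314 - 1*(-247))/3 = -1 + (314 + 247)/3 = -1 + (⅓)*561 = -1 + 187 = 186)
N = -112
S(m) = -112
497547 + S(l) = 497547 - 112 = 497435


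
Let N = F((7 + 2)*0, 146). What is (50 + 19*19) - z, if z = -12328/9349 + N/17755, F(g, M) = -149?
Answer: 68442781086/165991495 ≈ 412.33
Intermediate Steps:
N = -149
z = -220276641/165991495 (z = -12328/9349 - 149/17755 = -220276641/165991495 ≈ -1.3270)
(50 + 19*19) - z = (50 + 19*19) - 1*(-220276641/165991495) = (50 + 361) + 220276641/165991495 = 411 + 220276641/165991495 = 68442781086/165991495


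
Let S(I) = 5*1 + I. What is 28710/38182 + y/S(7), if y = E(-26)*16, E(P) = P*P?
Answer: 51665129/57273 ≈ 902.08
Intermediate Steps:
E(P) = P**2
y = 10816 (y = (-26)**2*16 = 676*16 = 10816)
S(I) = 5 + I
28710/38182 + y/S(7) = 28710/38182 + 10816/(5 + 7) = 28710*(1/38182) + 10816/12 = 14355/19091 + 10816*(1/12) = 14355/19091 + 2704/3 = 51665129/57273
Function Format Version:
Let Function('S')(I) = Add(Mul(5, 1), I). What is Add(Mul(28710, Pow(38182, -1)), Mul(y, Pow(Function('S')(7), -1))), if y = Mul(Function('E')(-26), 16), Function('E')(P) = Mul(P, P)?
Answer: Rational(51665129, 57273) ≈ 902.08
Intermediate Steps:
Function('E')(P) = Pow(P, 2)
y = 10816 (y = Mul(Pow(-26, 2), 16) = Mul(676, 16) = 10816)
Function('S')(I) = Add(5, I)
Add(Mul(28710, Pow(38182, -1)), Mul(y, Pow(Function('S')(7), -1))) = Add(Mul(28710, Pow(38182, -1)), Mul(10816, Pow(Add(5, 7), -1))) = Add(Mul(28710, Rational(1, 38182)), Mul(10816, Pow(12, -1))) = Add(Rational(14355, 19091), Mul(10816, Rational(1, 12))) = Add(Rational(14355, 19091), Rational(2704, 3)) = Rational(51665129, 57273)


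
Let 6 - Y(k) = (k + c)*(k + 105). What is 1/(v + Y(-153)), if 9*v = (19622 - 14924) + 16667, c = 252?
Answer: 9/64187 ≈ 0.00014022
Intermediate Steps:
Y(k) = 6 - (105 + k)*(252 + k) (Y(k) = 6 - (k + 252)*(k + 105) = 6 - (252 + k)*(105 + k) = 6 - (105 + k)*(252 + k))
v = 21365/9 (v = ((19622 - 14924) + 16667)/9 = (4698 + 16667)/9 = (⅑)*21365 = 21365/9 ≈ 2373.9)
1/(v + Y(-153)) = 1/(21365/9 + (-26454 - 1*(-153)² - 357*(-153))) = 1/(21365/9 + (-26454 - 1*23409 + 54621)) = 1/(21365/9 + (-26454 - 23409 + 54621)) = 1/(21365/9 + 4758) = 1/(64187/9) = 9/64187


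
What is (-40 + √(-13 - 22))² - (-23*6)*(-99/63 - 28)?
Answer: -17611/7 - 80*I*√35 ≈ -2515.9 - 473.29*I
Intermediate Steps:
(-40 + √(-13 - 22))² - (-23*6)*(-99/63 - 28) = (-40 + √(-35))² - (-138)*(-99*1/63 - 28) = (-40 + I*√35)² - (-138)*(-11/7 - 28) = (-40 + I*√35)² - (-138)*(-207)/7 = (-40 + I*√35)² - 1*28566/7 = (-40 + I*√35)² - 28566/7 = -28566/7 + (-40 + I*√35)²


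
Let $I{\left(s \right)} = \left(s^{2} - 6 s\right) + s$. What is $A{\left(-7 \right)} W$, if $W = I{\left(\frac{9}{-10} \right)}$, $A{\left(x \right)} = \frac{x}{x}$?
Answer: $\frac{531}{100} \approx 5.31$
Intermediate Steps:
$I{\left(s \right)} = s^{2} - 5 s$
$A{\left(x \right)} = 1$
$W = \frac{531}{100}$ ($W = \frac{9}{-10} \left(-5 + \frac{9}{-10}\right) = 9 \left(- \frac{1}{10}\right) \left(-5 + 9 \left(- \frac{1}{10}\right)\right) = - \frac{9 \left(-5 - \frac{9}{10}\right)}{10} = \left(- \frac{9}{10}\right) \left(- \frac{59}{10}\right) = \frac{531}{100} \approx 5.31$)
$A{\left(-7 \right)} W = 1 \cdot \frac{531}{100} = \frac{531}{100}$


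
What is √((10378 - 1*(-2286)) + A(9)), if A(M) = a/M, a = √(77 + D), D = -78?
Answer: √(113976 + I)/3 ≈ 112.53 + 0.00049368*I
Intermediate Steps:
a = I (a = √(77 - 78) = √(-1) = I ≈ 1.0*I)
A(M) = I/M
√((10378 - 1*(-2286)) + A(9)) = √((10378 - 1*(-2286)) + I/9) = √((10378 + 2286) + I*(⅑)) = √(12664 + I/9)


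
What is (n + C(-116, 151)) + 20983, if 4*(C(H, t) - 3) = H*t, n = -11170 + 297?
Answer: 5734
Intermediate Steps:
n = -10873
C(H, t) = 3 + H*t/4 (C(H, t) = 3 + (H*t)/4 = 3 + H*t/4)
(n + C(-116, 151)) + 20983 = (-10873 + (3 + (1/4)*(-116)*151)) + 20983 = (-10873 + (3 - 4379)) + 20983 = (-10873 - 4376) + 20983 = -15249 + 20983 = 5734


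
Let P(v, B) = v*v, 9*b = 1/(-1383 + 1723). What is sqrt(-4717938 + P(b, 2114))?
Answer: I*sqrt(44176884256799)/3060 ≈ 2172.1*I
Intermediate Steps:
b = 1/3060 (b = 1/(9*(-1383 + 1723)) = (1/9)/340 = (1/9)*(1/340) = 1/3060 ≈ 0.00032680)
P(v, B) = v**2
sqrt(-4717938 + P(b, 2114)) = sqrt(-4717938 + (1/3060)**2) = sqrt(-4717938 + 1/9363600) = sqrt(-44176884256799/9363600) = I*sqrt(44176884256799)/3060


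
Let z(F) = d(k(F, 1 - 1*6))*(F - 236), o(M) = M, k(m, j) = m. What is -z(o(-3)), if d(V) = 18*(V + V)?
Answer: -25812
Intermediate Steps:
d(V) = 36*V (d(V) = 18*(2*V) = 36*V)
z(F) = 36*F*(-236 + F) (z(F) = (36*F)*(F - 236) = (36*F)*(-236 + F) = 36*F*(-236 + F))
-z(o(-3)) = -36*(-3)*(-236 - 3) = -36*(-3)*(-239) = -1*25812 = -25812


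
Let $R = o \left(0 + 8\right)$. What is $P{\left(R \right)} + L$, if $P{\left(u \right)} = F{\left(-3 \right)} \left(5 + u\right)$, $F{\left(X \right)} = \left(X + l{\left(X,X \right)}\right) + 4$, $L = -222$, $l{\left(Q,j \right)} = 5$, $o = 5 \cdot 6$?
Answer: $1248$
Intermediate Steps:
$o = 30$
$R = 240$ ($R = 30 \left(0 + 8\right) = 30 \cdot 8 = 240$)
$F{\left(X \right)} = 9 + X$ ($F{\left(X \right)} = \left(X + 5\right) + 4 = \left(5 + X\right) + 4 = 9 + X$)
$P{\left(u \right)} = 30 + 6 u$ ($P{\left(u \right)} = \left(9 - 3\right) \left(5 + u\right) = 6 \left(5 + u\right) = 30 + 6 u$)
$P{\left(R \right)} + L = \left(30 + 6 \cdot 240\right) - 222 = \left(30 + 1440\right) - 222 = 1470 - 222 = 1248$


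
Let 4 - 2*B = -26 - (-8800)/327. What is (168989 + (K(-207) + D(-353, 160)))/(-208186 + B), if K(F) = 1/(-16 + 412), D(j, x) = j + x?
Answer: -7285910653/8986073844 ≈ -0.81080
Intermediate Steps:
K(F) = 1/396
B = 505/327 (B = 2 - (-26 - (-8800)/327)/2 = 2 - (-26 - 220*(-40/327))/2 = 2 - (-26 + 8800/327)/2 = 2 - ½*298/327 = 2 - 149/327 = 505/327 ≈ 1.5443)
(168989 + (K(-207) + D(-353, 160)))/(-208186 + B) = (168989 + (1/396 + (-353 + 160)))/(-208186 + 505/327) = (168989 + (1/396 - 193))/(-68076317/327) = (168989 - 76427/396)*(-327/68076317) = (66843217/396)*(-327/68076317) = -7285910653/8986073844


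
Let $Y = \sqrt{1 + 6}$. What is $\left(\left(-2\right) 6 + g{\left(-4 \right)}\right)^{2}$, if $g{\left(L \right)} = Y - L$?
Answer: $\left(8 - \sqrt{7}\right)^{2} \approx 28.668$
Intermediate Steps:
$Y = \sqrt{7} \approx 2.6458$
$g{\left(L \right)} = \sqrt{7} - L$
$\left(\left(-2\right) 6 + g{\left(-4 \right)}\right)^{2} = \left(\left(-2\right) 6 + \left(\sqrt{7} - -4\right)\right)^{2} = \left(-12 + \left(\sqrt{7} + 4\right)\right)^{2} = \left(-12 + \left(4 + \sqrt{7}\right)\right)^{2} = \left(-8 + \sqrt{7}\right)^{2}$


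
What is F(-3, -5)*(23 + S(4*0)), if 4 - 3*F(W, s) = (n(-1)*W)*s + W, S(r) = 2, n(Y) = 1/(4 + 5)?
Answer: 400/9 ≈ 44.444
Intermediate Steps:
n(Y) = ⅑ (n(Y) = 1/9 = ⅑)
F(W, s) = 4/3 - W/3 - W*s/27 (F(W, s) = 4/3 - ((W/9)*s + W)/3 = 4/3 - (W*s/9 + W)/3 = 4/3 - (W + W*s/9)/3 = 4/3 + (-W/3 - W*s/27) = 4/3 - W/3 - W*s/27)
F(-3, -5)*(23 + S(4*0)) = (4/3 - ⅓*(-3) - 1/27*(-3)*(-5))*(23 + 2) = (4/3 + 1 - 5/9)*25 = (16/9)*25 = 400/9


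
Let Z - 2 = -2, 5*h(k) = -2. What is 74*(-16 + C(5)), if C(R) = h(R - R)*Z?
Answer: -1184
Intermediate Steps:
h(k) = -⅖ (h(k) = (⅕)*(-2) = -⅖)
Z = 0 (Z = 2 - 2 = 0)
C(R) = 0 (C(R) = -⅖*0 = 0)
74*(-16 + C(5)) = 74*(-16 + 0) = 74*(-16) = -1184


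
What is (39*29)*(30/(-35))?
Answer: -6786/7 ≈ -969.43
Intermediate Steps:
(39*29)*(30/(-35)) = 1131*(30*(-1/35)) = 1131*(-6/7) = -6786/7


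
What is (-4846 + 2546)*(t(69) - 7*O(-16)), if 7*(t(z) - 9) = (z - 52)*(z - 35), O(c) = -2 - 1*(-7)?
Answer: -910800/7 ≈ -1.3011e+5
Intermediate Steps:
O(c) = 5 (O(c) = -2 + 7 = 5)
t(z) = 9 + (-52 + z)*(-35 + z)/7 (t(z) = 9 + ((z - 52)*(z - 35))/7 = 9 + ((-52 + z)*(-35 + z))/7 = 9 + (-52 + z)*(-35 + z)/7)
(-4846 + 2546)*(t(69) - 7*O(-16)) = (-4846 + 2546)*((269 - 87/7*69 + (1/7)*69**2) - 7*5) = -2300*((269 - 6003/7 + (1/7)*4761) - 35) = -2300*((269 - 6003/7 + 4761/7) - 35) = -2300*(641/7 - 35) = -2300*396/7 = -910800/7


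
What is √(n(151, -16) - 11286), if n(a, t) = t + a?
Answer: 3*I*√1239 ≈ 105.6*I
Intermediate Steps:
n(a, t) = a + t
√(n(151, -16) - 11286) = √((151 - 16) - 11286) = √(135 - 11286) = √(-11151) = 3*I*√1239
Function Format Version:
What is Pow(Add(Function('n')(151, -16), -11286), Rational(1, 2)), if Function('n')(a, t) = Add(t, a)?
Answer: Mul(3, I, Pow(1239, Rational(1, 2))) ≈ Mul(105.60, I)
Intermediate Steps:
Function('n')(a, t) = Add(a, t)
Pow(Add(Function('n')(151, -16), -11286), Rational(1, 2)) = Pow(Add(Add(151, -16), -11286), Rational(1, 2)) = Pow(Add(135, -11286), Rational(1, 2)) = Pow(-11151, Rational(1, 2)) = Mul(3, I, Pow(1239, Rational(1, 2)))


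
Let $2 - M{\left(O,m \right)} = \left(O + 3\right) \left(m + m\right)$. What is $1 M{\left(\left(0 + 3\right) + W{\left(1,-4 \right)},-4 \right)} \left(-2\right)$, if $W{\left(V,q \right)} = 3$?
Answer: $-148$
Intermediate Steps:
$M{\left(O,m \right)} = 2 - 2 m \left(3 + O\right)$ ($M{\left(O,m \right)} = 2 - \left(O + 3\right) \left(m + m\right) = 2 - \left(3 + O\right) 2 m = 2 - 2 m \left(3 + O\right)$)
$1 M{\left(\left(0 + 3\right) + W{\left(1,-4 \right)},-4 \right)} \left(-2\right) = 1 \left(2 - -24 - 2 \left(\left(0 + 3\right) + 3\right) \left(-4\right)\right) \left(-2\right) = 1 \left(2 + 24 - 2 \left(3 + 3\right) \left(-4\right)\right) \left(-2\right) = 1 \left(2 + 24 - 12 \left(-4\right)\right) \left(-2\right) = 1 \left(2 + 24 + 48\right) \left(-2\right) = 1 \cdot 74 \left(-2\right) = 74 \left(-2\right) = -148$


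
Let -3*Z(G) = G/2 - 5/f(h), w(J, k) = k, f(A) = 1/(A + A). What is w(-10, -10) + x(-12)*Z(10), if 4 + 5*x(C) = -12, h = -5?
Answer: 146/3 ≈ 48.667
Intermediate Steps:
x(C) = -16/5 (x(C) = -⅘ + (⅕)*(-12) = -⅘ - 12/5 = -16/5)
f(A) = 1/(2*A)
Z(G) = -50/3 - G/6 (Z(G) = -(G/2 - 5/((½)/(-5)))/3 = -(G*(½) - 5/((½)*(-⅕)))/3 = -(G/2 - 5/(-⅒))/3 = -(G/2 - 5*(-10))/3 = -(G/2 + 50)/3 = -(50 + G/2)/3 = -50/3 - G/6)
w(-10, -10) + x(-12)*Z(10) = -10 - 16*(-50/3 - ⅙*10)/5 = -10 - 16*(-50/3 - 5/3)/5 = -10 - 16/5*(-55/3) = -10 + 176/3 = 146/3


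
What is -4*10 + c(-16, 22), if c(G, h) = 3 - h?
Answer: -59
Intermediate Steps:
-4*10 + c(-16, 22) = -4*10 + (3 - 1*22) = -40 + (3 - 22) = -40 - 19 = -59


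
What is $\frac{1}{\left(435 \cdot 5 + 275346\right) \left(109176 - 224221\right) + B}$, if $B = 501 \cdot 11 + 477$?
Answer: $- \frac{1}{31927397457} \approx -3.1321 \cdot 10^{-11}$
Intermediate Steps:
$B = 5988$ ($B = 5511 + 477 = 5988$)
$\frac{1}{\left(435 \cdot 5 + 275346\right) \left(109176 - 224221\right) + B} = \frac{1}{\left(435 \cdot 5 + 275346\right) \left(109176 - 224221\right) + 5988} = \frac{1}{\left(2175 + 275346\right) \left(-115045\right) + 5988} = \frac{1}{277521 \left(-115045\right) + 5988} = \frac{1}{-31927403445 + 5988} = \frac{1}{-31927397457} = - \frac{1}{31927397457}$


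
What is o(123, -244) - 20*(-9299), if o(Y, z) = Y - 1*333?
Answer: 185770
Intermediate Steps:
o(Y, z) = -333 + Y (o(Y, z) = Y - 333 = -333 + Y)
o(123, -244) - 20*(-9299) = (-333 + 123) - 20*(-9299) = -210 + 185980 = 185770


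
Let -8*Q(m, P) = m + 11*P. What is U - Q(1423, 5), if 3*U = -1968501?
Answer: -2623929/4 ≈ -6.5598e+5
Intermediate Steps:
U = -656167 (U = (⅓)*(-1968501) = -656167)
Q(m, P) = -11*P/8 - m/8 (Q(m, P) = -(m + 11*P)/8 = -11*P/8 - m/8)
U - Q(1423, 5) = -656167 - (-11/8*5 - ⅛*1423) = -656167 - (-55/8 - 1423/8) = -656167 - 1*(-739/4) = -656167 + 739/4 = -2623929/4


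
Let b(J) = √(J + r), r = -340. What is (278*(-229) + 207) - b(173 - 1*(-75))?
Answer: -63455 - 2*I*√23 ≈ -63455.0 - 9.5917*I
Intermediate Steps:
b(J) = √(-340 + J) (b(J) = √(J - 340) = √(-340 + J))
(278*(-229) + 207) - b(173 - 1*(-75)) = (278*(-229) + 207) - √(-340 + (173 - 1*(-75))) = (-63662 + 207) - √(-340 + (173 + 75)) = -63455 - √(-340 + 248) = -63455 - √(-92) = -63455 - 2*I*√23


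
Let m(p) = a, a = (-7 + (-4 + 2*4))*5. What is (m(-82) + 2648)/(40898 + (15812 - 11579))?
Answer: 2633/45131 ≈ 0.058341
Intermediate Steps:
a = -15 (a = (-7 + (-4 + 8))*5 = (-7 + 4)*5 = -3*5 = -15)
m(p) = -15
(m(-82) + 2648)/(40898 + (15812 - 11579)) = (-15 + 2648)/(40898 + (15812 - 11579)) = 2633/(40898 + 4233) = 2633/45131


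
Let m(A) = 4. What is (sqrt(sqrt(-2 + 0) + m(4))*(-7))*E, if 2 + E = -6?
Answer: 56*sqrt(4 + I*sqrt(2)) ≈ 113.69 + 19.505*I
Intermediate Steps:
E = -8 (E = -2 - 6 = -8)
(sqrt(sqrt(-2 + 0) + m(4))*(-7))*E = (sqrt(sqrt(-2 + 0) + 4)*(-7))*(-8) = (sqrt(sqrt(-2) + 4)*(-7))*(-8) = (sqrt(I*sqrt(2) + 4)*(-7))*(-8) = (sqrt(4 + I*sqrt(2))*(-7))*(-8) = -7*sqrt(4 + I*sqrt(2))*(-8) = 56*sqrt(4 + I*sqrt(2))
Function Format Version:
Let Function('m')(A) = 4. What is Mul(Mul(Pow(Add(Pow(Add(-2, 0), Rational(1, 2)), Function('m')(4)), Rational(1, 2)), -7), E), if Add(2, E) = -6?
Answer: Mul(56, Pow(Add(4, Mul(I, Pow(2, Rational(1, 2)))), Rational(1, 2))) ≈ Add(113.69, Mul(19.505, I))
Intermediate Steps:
E = -8 (E = Add(-2, -6) = -8)
Mul(Mul(Pow(Add(Pow(Add(-2, 0), Rational(1, 2)), Function('m')(4)), Rational(1, 2)), -7), E) = Mul(Mul(Pow(Add(Pow(Add(-2, 0), Rational(1, 2)), 4), Rational(1, 2)), -7), -8) = Mul(Mul(Pow(Add(Pow(-2, Rational(1, 2)), 4), Rational(1, 2)), -7), -8) = Mul(Mul(Pow(Add(Mul(I, Pow(2, Rational(1, 2))), 4), Rational(1, 2)), -7), -8) = Mul(Mul(Pow(Add(4, Mul(I, Pow(2, Rational(1, 2)))), Rational(1, 2)), -7), -8) = Mul(Mul(-7, Pow(Add(4, Mul(I, Pow(2, Rational(1, 2)))), Rational(1, 2))), -8) = Mul(56, Pow(Add(4, Mul(I, Pow(2, Rational(1, 2)))), Rational(1, 2)))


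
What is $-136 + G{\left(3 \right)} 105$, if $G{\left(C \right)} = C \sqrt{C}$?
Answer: $-136 + 315 \sqrt{3} \approx 409.6$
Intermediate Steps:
$G{\left(C \right)} = C^{\frac{3}{2}}$
$-136 + G{\left(3 \right)} 105 = -136 + 3^{\frac{3}{2}} \cdot 105 = -136 + 3 \sqrt{3} \cdot 105 = -136 + 315 \sqrt{3}$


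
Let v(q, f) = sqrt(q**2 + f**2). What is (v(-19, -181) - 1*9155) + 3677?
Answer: -5478 + sqrt(33122) ≈ -5296.0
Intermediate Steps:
v(q, f) = sqrt(f**2 + q**2)
(v(-19, -181) - 1*9155) + 3677 = (sqrt((-181)**2 + (-19)**2) - 1*9155) + 3677 = (sqrt(32761 + 361) - 9155) + 3677 = (sqrt(33122) - 9155) + 3677 = (-9155 + sqrt(33122)) + 3677 = -5478 + sqrt(33122)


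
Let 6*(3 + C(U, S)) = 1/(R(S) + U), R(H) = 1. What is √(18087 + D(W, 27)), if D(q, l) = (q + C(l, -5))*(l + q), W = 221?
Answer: √31819242/21 ≈ 268.61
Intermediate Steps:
C(U, S) = -3 + 1/(6*(1 + U))
D(q, l) = (l + q)*(q + (-17 - 18*l)/(6*(1 + l))) (D(q, l) = (q + (-17 - 18*l)/(6*(1 + l)))*(l + q) = (l + q)*(q + (-17 - 18*l)/(6*(1 + l))))
√(18087 + D(W, 27)) = √(18087 + (-1*27*(17 + 18*27) - 1*221*(17 + 18*27) + 6*221*(1 + 27)*(27 + 221))/(6*(1 + 27))) = √(18087 + (⅙)*(-1*27*(17 + 486) - 1*221*(17 + 486) + 6*221*28*248)/28) = √(18087 + (⅙)*(1/28)*(-1*27*503 - 1*221*503 + 9207744)) = √(18087 + (⅙)*(1/28)*(-13581 - 111163 + 9207744)) = √(18087 + (⅙)*(1/28)*9083000) = √(18087 + 1135375/21) = √(1515202/21) = √31819242/21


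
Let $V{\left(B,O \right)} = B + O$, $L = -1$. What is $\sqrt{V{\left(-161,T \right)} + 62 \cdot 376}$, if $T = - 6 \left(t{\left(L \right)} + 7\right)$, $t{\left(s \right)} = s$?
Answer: $\sqrt{23115} \approx 152.04$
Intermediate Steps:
$T = -36$ ($T = - 6 \left(-1 + 7\right) = \left(-6\right) 6 = -36$)
$\sqrt{V{\left(-161,T \right)} + 62 \cdot 376} = \sqrt{\left(-161 - 36\right) + 62 \cdot 376} = \sqrt{-197 + 23312} = \sqrt{23115}$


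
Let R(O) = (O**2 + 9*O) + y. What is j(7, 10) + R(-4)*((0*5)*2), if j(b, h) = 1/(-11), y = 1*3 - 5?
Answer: -1/11 ≈ -0.090909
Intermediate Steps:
y = -2 (y = 3 - 5 = -2)
j(b, h) = -1/11
R(O) = -2 + O**2 + 9*O (R(O) = (O**2 + 9*O) - 2 = -2 + O**2 + 9*O)
j(7, 10) + R(-4)*((0*5)*2) = -1/11 + (-2 + (-4)**2 + 9*(-4))*((0*5)*2) = -1/11 + (-2 + 16 - 36)*(0*2) = -1/11 - 22*0 = -1/11 + 0 = -1/11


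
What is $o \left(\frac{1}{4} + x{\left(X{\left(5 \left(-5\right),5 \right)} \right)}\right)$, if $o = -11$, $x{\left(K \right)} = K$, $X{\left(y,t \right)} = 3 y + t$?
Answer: $\frac{3069}{4} \approx 767.25$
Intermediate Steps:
$X{\left(y,t \right)} = t + 3 y$
$o \left(\frac{1}{4} + x{\left(X{\left(5 \left(-5\right),5 \right)} \right)}\right) = - 11 \left(\frac{1}{4} + \left(5 + 3 \cdot 5 \left(-5\right)\right)\right) = - 11 \left(\frac{1}{4} + \left(5 + 3 \left(-25\right)\right)\right) = - 11 \left(\frac{1}{4} + \left(5 - 75\right)\right) = - 11 \left(\frac{1}{4} - 70\right) = \left(-11\right) \left(- \frac{279}{4}\right) = \frac{3069}{4}$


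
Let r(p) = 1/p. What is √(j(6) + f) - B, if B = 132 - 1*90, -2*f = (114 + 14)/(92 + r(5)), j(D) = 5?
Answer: -42 + √915085/461 ≈ -39.925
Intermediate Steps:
f = -320/461 (f = -(114 + 14)/(2*(92 + 1/5)) = -64/(92 + ⅕) = -64/461/5 = -64*5/461 = -½*640/461 = -320/461 ≈ -0.69414)
B = 42 (B = 132 - 90 = 42)
√(j(6) + f) - B = √(5 - 320/461) - 1*42 = √(1985/461) - 42 = √915085/461 - 42 = -42 + √915085/461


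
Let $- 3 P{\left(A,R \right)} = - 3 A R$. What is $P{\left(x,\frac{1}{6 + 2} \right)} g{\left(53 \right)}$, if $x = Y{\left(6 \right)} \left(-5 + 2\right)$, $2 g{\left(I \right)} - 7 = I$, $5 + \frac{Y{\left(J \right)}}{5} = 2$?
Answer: $\frac{675}{4} \approx 168.75$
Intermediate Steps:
$Y{\left(J \right)} = -15$ ($Y{\left(J \right)} = -25 + 5 \cdot 2 = -25 + 10 = -15$)
$g{\left(I \right)} = \frac{7}{2} + \frac{I}{2}$
$x = 45$ ($x = - 15 \left(-5 + 2\right) = \left(-15\right) \left(-3\right) = 45$)
$P{\left(A,R \right)} = A R$ ($P{\left(A,R \right)} = - \frac{\left(-3\right) A R}{3} = A R$)
$P{\left(x,\frac{1}{6 + 2} \right)} g{\left(53 \right)} = \frac{45}{6 + 2} \left(\frac{7}{2} + \frac{1}{2} \cdot 53\right) = \frac{45}{8} \left(\frac{7}{2} + \frac{53}{2}\right) = 45 \cdot \frac{1}{8} \cdot 30 = \frac{45}{8} \cdot 30 = \frac{675}{4}$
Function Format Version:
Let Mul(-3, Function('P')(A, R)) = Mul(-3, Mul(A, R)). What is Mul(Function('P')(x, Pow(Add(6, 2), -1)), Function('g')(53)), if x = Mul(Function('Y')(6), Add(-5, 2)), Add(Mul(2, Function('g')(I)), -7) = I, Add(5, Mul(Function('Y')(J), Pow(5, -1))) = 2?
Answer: Rational(675, 4) ≈ 168.75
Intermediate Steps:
Function('Y')(J) = -15 (Function('Y')(J) = Add(-25, Mul(5, 2)) = Add(-25, 10) = -15)
Function('g')(I) = Add(Rational(7, 2), Mul(Rational(1, 2), I))
x = 45 (x = Mul(-15, Add(-5, 2)) = Mul(-15, -3) = 45)
Function('P')(A, R) = Mul(A, R) (Function('P')(A, R) = Mul(Rational(-1, 3), Mul(-3, Mul(A, R))) = Mul(Rational(-1, 3), Mul(-3, A, R)) = Mul(A, R))
Mul(Function('P')(x, Pow(Add(6, 2), -1)), Function('g')(53)) = Mul(Mul(45, Pow(Add(6, 2), -1)), Add(Rational(7, 2), Mul(Rational(1, 2), 53))) = Mul(Mul(45, Pow(8, -1)), Add(Rational(7, 2), Rational(53, 2))) = Mul(Mul(45, Rational(1, 8)), 30) = Mul(Rational(45, 8), 30) = Rational(675, 4)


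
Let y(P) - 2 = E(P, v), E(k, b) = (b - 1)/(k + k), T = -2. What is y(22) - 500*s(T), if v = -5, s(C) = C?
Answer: 22041/22 ≈ 1001.9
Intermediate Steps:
E(k, b) = (-1 + b)/(2*k) (E(k, b) = (-1 + b)/((2*k)) = (-1 + b)*(1/(2*k)) = (-1 + b)/(2*k))
y(P) = 2 - 3/P (y(P) = 2 + (-1 - 5)/(2*P) = 2 + (½)*(-6)/P = 2 - 3/P)
y(22) - 500*s(T) = (2 - 3/22) - 500*(-2) = (2 - 3*1/22) + 1000 = (2 - 3/22) + 1000 = 41/22 + 1000 = 22041/22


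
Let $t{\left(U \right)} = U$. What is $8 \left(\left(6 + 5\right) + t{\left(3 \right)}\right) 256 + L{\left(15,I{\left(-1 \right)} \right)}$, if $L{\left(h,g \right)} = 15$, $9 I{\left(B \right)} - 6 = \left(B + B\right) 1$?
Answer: $28687$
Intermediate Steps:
$I{\left(B \right)} = \frac{2}{3} + \frac{2 B}{9}$ ($I{\left(B \right)} = \frac{2}{3} + \frac{\left(B + B\right) 1}{9} = \frac{2}{3} + \frac{2 B 1}{9} = \frac{2}{3} + \frac{2 B}{9}$)
$8 \left(\left(6 + 5\right) + t{\left(3 \right)}\right) 256 + L{\left(15,I{\left(-1 \right)} \right)} = 8 \left(\left(6 + 5\right) + 3\right) 256 + 15 = 8 \left(11 + 3\right) 256 + 15 = 8 \cdot 14 \cdot 256 + 15 = 112 \cdot 256 + 15 = 28672 + 15 = 28687$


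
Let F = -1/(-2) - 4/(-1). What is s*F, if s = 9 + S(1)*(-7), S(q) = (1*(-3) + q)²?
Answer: -171/2 ≈ -85.500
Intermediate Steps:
S(q) = (-3 + q)²
s = -19 (s = 9 + (-3 + 1)²*(-7) = 9 + (-2)²*(-7) = 9 + 4*(-7) = 9 - 28 = -19)
F = 9/2 (F = -1*(-½) - 4*(-1) = ½ + 4 = 9/2 ≈ 4.5000)
s*F = -19*9/2 = -171/2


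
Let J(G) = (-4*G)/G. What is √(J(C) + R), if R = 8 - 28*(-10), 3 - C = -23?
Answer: 2*√71 ≈ 16.852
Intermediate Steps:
C = 26 (C = 3 - 1*(-23) = 3 + 23 = 26)
R = 288 (R = 8 + 280 = 288)
J(G) = -4
√(J(C) + R) = √(-4 + 288) = √284 = 2*√71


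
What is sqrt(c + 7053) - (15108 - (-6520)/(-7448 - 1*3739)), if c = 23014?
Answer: -169006676/11187 + sqrt(30067) ≈ -14934.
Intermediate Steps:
sqrt(c + 7053) - (15108 - (-6520)/(-7448 - 1*3739)) = sqrt(23014 + 7053) - (15108 - (-6520)/(-7448 - 1*3739)) = sqrt(30067) - (15108 - (-6520)/(-7448 - 3739)) = sqrt(30067) - (15108 - (-6520)/(-11187)) = sqrt(30067) - (15108 - (-6520)*(-1)/11187) = sqrt(30067) - (15108 - 1*6520/11187) = sqrt(30067) - (15108 - 6520/11187) = sqrt(30067) - 1*169006676/11187 = sqrt(30067) - 169006676/11187 = -169006676/11187 + sqrt(30067)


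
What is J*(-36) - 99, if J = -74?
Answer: 2565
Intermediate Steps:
J*(-36) - 99 = -74*(-36) - 99 = 2664 - 99 = 2565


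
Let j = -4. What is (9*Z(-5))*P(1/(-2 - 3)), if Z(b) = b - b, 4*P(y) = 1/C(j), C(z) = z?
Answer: 0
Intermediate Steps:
P(y) = -1/16 (P(y) = (¼)/(-4) = (¼)*(-¼) = -1/16)
Z(b) = 0
(9*Z(-5))*P(1/(-2 - 3)) = (9*0)*(-1/16) = 0*(-1/16) = 0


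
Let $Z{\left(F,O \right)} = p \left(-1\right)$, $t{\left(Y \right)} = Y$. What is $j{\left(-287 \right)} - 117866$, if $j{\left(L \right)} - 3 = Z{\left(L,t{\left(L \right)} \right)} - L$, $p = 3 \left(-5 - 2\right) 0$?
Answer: $-117576$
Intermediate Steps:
$p = 0$ ($p = 3 \left(-7\right) 0 = \left(-21\right) 0 = 0$)
$Z{\left(F,O \right)} = 0$ ($Z{\left(F,O \right)} = 0 \left(-1\right) = 0$)
$j{\left(L \right)} = 3 - L$ ($j{\left(L \right)} = 3 + \left(0 - L\right) = 3 - L$)
$j{\left(-287 \right)} - 117866 = \left(3 - -287\right) - 117866 = \left(3 + 287\right) - 117866 = 290 - 117866 = -117576$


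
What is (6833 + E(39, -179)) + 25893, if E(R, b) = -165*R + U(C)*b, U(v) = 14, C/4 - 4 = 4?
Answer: 23785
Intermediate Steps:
C = 32 (C = 16 + 4*4 = 16 + 16 = 32)
E(R, b) = -165*R + 14*b
(6833 + E(39, -179)) + 25893 = (6833 + (-165*39 + 14*(-179))) + 25893 = (6833 + (-6435 - 2506)) + 25893 = (6833 - 8941) + 25893 = -2108 + 25893 = 23785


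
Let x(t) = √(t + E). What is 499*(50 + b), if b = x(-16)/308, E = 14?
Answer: 24950 + 499*I*√2/308 ≈ 24950.0 + 2.2912*I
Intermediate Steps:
x(t) = √(14 + t) (x(t) = √(t + 14) = √(14 + t))
b = I*√2/308 (b = √(14 - 16)/308 = √(-2)*(1/308) = (I*√2)*(1/308) = I*√2/308 ≈ 0.0045916*I)
499*(50 + b) = 499*(50 + I*√2/308) = 24950 + 499*I*√2/308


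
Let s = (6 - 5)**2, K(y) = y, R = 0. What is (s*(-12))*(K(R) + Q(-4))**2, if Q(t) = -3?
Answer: -108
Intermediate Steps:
s = 1 (s = 1**2 = 1)
(s*(-12))*(K(R) + Q(-4))**2 = (1*(-12))*(0 - 3)**2 = -12*(-3)**2 = -12*9 = -108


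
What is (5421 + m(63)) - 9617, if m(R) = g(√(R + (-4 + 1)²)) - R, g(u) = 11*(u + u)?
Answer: -4259 + 132*√2 ≈ -4072.3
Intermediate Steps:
g(u) = 22*u (g(u) = 11*(2*u) = 22*u)
m(R) = -R + 22*√(9 + R) (m(R) = 22*√(R + (-4 + 1)²) - R = 22*√(R + (-3)²) - R = 22*√(R + 9) - R = 22*√(9 + R) - R = -R + 22*√(9 + R))
(5421 + m(63)) - 9617 = (5421 + (-1*63 + 22*√(9 + 63))) - 9617 = (5421 + (-63 + 22*√72)) - 9617 = (5421 + (-63 + 22*(6*√2))) - 9617 = (5421 + (-63 + 132*√2)) - 9617 = (5358 + 132*√2) - 9617 = -4259 + 132*√2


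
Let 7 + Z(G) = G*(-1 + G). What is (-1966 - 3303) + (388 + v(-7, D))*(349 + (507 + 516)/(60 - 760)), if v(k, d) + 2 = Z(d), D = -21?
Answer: 200907657/700 ≈ 2.8701e+5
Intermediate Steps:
Z(G) = -7 + G*(-1 + G)
v(k, d) = -9 + d² - d (v(k, d) = -2 + (-7 + d² - d) = -9 + d² - d)
(-1966 - 3303) + (388 + v(-7, D))*(349 + (507 + 516)/(60 - 760)) = (-1966 - 3303) + (388 + (-9 + (-21)² - 1*(-21)))*(349 + (507 + 516)/(60 - 760)) = -5269 + (388 + (-9 + 441 + 21))*(349 + 1023/(-700)) = -5269 + (388 + 453)*(349 + 1023*(-1/700)) = -5269 + 841*(349 - 1023/700) = -5269 + 841*(243277/700) = -5269 + 204595957/700 = 200907657/700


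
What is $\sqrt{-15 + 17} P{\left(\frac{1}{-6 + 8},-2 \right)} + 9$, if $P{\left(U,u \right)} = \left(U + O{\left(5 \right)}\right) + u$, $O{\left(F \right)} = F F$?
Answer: $9 + \frac{47 \sqrt{2}}{2} \approx 42.234$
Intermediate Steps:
$O{\left(F \right)} = F^{2}$
$P{\left(U,u \right)} = 25 + U + u$ ($P{\left(U,u \right)} = \left(U + 5^{2}\right) + u = \left(U + 25\right) + u = \left(25 + U\right) + u = 25 + U + u$)
$\sqrt{-15 + 17} P{\left(\frac{1}{-6 + 8},-2 \right)} + 9 = \sqrt{-15 + 17} \left(25 + \frac{1}{-6 + 8} - 2\right) + 9 = \sqrt{2} \left(25 + \frac{1}{2} - 2\right) + 9 = \sqrt{2} \cdot \frac{47}{2} + 9 = \frac{47 \sqrt{2}}{2} + 9 = 9 + \frac{47 \sqrt{2}}{2}$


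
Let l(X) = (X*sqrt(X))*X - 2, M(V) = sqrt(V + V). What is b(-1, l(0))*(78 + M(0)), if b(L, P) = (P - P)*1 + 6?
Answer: 468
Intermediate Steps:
M(V) = sqrt(2)*sqrt(V) (M(V) = sqrt(2*V) = sqrt(2)*sqrt(V))
l(X) = -2 + X**(5/2) (l(X) = X**(3/2)*X - 2 = X**(5/2) - 2 = -2 + X**(5/2))
b(L, P) = 6 (b(L, P) = 0*1 + 6 = 0 + 6 = 6)
b(-1, l(0))*(78 + M(0)) = 6*(78 + sqrt(2)*sqrt(0)) = 6*(78 + sqrt(2)*0) = 6*(78 + 0) = 6*78 = 468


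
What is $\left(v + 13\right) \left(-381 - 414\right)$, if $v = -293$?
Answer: $222600$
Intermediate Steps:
$\left(v + 13\right) \left(-381 - 414\right) = \left(-293 + 13\right) \left(-381 - 414\right) = \left(-280\right) \left(-795\right) = 222600$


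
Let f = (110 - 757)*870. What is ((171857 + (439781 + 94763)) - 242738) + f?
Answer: -99227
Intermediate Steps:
f = -562890 (f = -647*870 = -562890)
((171857 + (439781 + 94763)) - 242738) + f = ((171857 + (439781 + 94763)) - 242738) - 562890 = ((171857 + 534544) - 242738) - 562890 = (706401 - 242738) - 562890 = 463663 - 562890 = -99227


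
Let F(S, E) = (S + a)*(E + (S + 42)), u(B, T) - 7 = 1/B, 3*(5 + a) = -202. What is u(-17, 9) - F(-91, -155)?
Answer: -566322/17 ≈ -33313.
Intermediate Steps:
a = -217/3 (a = -5 + (⅓)*(-202) = -5 - 202/3 = -217/3 ≈ -72.333)
u(B, T) = 7 + 1/B
F(S, E) = (-217/3 + S)*(42 + E + S) (F(S, E) = (S - 217/3)*(E + (S + 42)) = (-217/3 + S)*(E + (42 + S)) = (-217/3 + S)*(42 + E + S))
u(-17, 9) - F(-91, -155) = (7 + 1/(-17)) - (-3038 + (-91)² - 217/3*(-155) - 91/3*(-91) - 155*(-91)) = (7 - 1/17) - (-3038 + 8281 + 33635/3 + 8281/3 + 14105) = 118/17 - 1*33320 = 118/17 - 33320 = -566322/17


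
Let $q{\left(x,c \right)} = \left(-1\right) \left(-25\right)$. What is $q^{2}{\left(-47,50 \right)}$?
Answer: $625$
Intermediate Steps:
$q{\left(x,c \right)} = 25$
$q^{2}{\left(-47,50 \right)} = 25^{2} = 625$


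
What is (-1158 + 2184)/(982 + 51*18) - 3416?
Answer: -170773/50 ≈ -3415.5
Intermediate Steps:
(-1158 + 2184)/(982 + 51*18) - 3416 = 1026/(982 + 918) - 3416 = 1026/1900 - 3416 = 1026*(1/1900) - 3416 = 27/50 - 3416 = -170773/50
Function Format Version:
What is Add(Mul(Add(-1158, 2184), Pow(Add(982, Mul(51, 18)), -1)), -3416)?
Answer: Rational(-170773, 50) ≈ -3415.5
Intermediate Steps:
Add(Mul(Add(-1158, 2184), Pow(Add(982, Mul(51, 18)), -1)), -3416) = Add(Mul(1026, Pow(Add(982, 918), -1)), -3416) = Add(Mul(1026, Pow(1900, -1)), -3416) = Add(Mul(1026, Rational(1, 1900)), -3416) = Add(Rational(27, 50), -3416) = Rational(-170773, 50)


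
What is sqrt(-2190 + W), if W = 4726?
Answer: 2*sqrt(634) ≈ 50.359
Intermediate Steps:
sqrt(-2190 + W) = sqrt(-2190 + 4726) = sqrt(2536) = 2*sqrt(634)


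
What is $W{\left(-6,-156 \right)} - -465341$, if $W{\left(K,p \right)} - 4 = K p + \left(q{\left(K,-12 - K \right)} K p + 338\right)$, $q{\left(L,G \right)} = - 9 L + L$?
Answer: $511547$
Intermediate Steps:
$q{\left(L,G \right)} = - 8 L$
$W{\left(K,p \right)} = 342 + K p - 8 p K^{2}$ ($W{\left(K,p \right)} = 4 + \left(K p + \left(- 8 K K p + 338\right)\right) = 4 + \left(K p + \left(- 8 K^{2} p + 338\right)\right) = 4 - \left(-338 - K p + 8 p K^{2}\right) = 4 + \left(338 + K p - 8 p K^{2}\right) = 342 + K p - 8 p K^{2}$)
$W{\left(-6,-156 \right)} - -465341 = \left(342 - -936 - - 1248 \left(-6\right)^{2}\right) - -465341 = \left(342 + 936 - \left(-1248\right) 36\right) + 465341 = \left(342 + 936 + 44928\right) + 465341 = 46206 + 465341 = 511547$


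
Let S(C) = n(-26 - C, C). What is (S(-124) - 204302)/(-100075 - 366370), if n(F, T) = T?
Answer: 204426/466445 ≈ 0.43826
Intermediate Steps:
S(C) = C
(S(-124) - 204302)/(-100075 - 366370) = (-124 - 204302)/(-100075 - 366370) = -204426/(-466445) = -204426*(-1/466445) = 204426/466445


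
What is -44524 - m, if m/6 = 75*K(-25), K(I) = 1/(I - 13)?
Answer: -845731/19 ≈ -44512.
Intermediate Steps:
K(I) = 1/(-13 + I)
m = -225/19 (m = 6*(75/(-13 - 25)) = 6*(75/(-38)) = 6*(75*(-1/38)) = 6*(-75/38) = -225/19 ≈ -11.842)
-44524 - m = -44524 - 1*(-225/19) = -44524 + 225/19 = -845731/19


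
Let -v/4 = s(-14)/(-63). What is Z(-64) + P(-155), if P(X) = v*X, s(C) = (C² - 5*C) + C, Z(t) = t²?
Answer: 1616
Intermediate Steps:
s(C) = C² - 4*C
v = 16 (v = -4*(-14*(-4 - 14))/(-63) = -4*(-14*(-18))*(-1)/63 = -1008*(-1)/63 = -4*(-4) = 16)
P(X) = 16*X
Z(-64) + P(-155) = (-64)² + 16*(-155) = 4096 - 2480 = 1616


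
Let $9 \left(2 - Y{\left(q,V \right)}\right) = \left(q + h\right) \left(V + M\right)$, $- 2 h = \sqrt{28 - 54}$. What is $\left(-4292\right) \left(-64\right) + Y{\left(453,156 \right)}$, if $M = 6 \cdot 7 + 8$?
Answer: $\frac{792964}{3} + \frac{103 i \sqrt{26}}{9} \approx 2.6432 \cdot 10^{5} + 58.355 i$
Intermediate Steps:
$M = 50$ ($M = 42 + 8 = 50$)
$h = - \frac{i \sqrt{26}}{2}$ ($h = - \frac{\sqrt{28 - 54}}{2} = - \frac{\sqrt{-26}}{2} = - \frac{i \sqrt{26}}{2} \approx - 2.5495 i$)
$Y{\left(q,V \right)} = 2 - \frac{\left(50 + V\right) \left(q - \frac{i \sqrt{26}}{2}\right)}{9}$ ($Y{\left(q,V \right)} = 2 - \frac{\left(q - \frac{i \sqrt{26}}{2}\right) \left(V + 50\right)}{9} = 2 - \frac{\left(q - \frac{i \sqrt{26}}{2}\right) \left(50 + V\right)}{9} = 2 - \frac{\left(50 + V\right) \left(q - \frac{i \sqrt{26}}{2}\right)}{9}$)
$\left(-4292\right) \left(-64\right) + Y{\left(453,156 \right)} = \left(-4292\right) \left(-64\right) + \left(2 - \frac{7550}{3} - \frac{52}{3} \cdot 453 + \frac{25 i \sqrt{26}}{9} + \frac{1}{18} i 156 \sqrt{26}\right) = 274688 + \left(2 - \frac{7550}{3} - 7852 + \frac{25 i \sqrt{26}}{9} + \frac{26 i \sqrt{26}}{3}\right) = 274688 - \left(\frac{31100}{3} - \frac{103 i \sqrt{26}}{9}\right) = \frac{792964}{3} + \frac{103 i \sqrt{26}}{9}$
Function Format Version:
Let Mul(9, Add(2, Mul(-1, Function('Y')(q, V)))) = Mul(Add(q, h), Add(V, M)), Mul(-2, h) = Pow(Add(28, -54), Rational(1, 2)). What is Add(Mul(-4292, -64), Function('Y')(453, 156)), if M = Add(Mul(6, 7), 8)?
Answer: Add(Rational(792964, 3), Mul(Rational(103, 9), I, Pow(26, Rational(1, 2)))) ≈ Add(2.6432e+5, Mul(58.355, I))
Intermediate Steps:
M = 50 (M = Add(42, 8) = 50)
h = Mul(Rational(-1, 2), I, Pow(26, Rational(1, 2))) (h = Mul(Rational(-1, 2), Pow(Add(28, -54), Rational(1, 2))) = Mul(Rational(-1, 2), Pow(-26, Rational(1, 2))) = Mul(Rational(-1, 2), Mul(I, Pow(26, Rational(1, 2)))) = Mul(Rational(-1, 2), I, Pow(26, Rational(1, 2))) ≈ Mul(-2.5495, I))
Function('Y')(q, V) = Add(2, Mul(Rational(-1, 9), Add(50, V), Add(q, Mul(Rational(-1, 2), I, Pow(26, Rational(1, 2)))))) (Function('Y')(q, V) = Add(2, Mul(Rational(-1, 9), Mul(Add(q, Mul(Rational(-1, 2), I, Pow(26, Rational(1, 2)))), Add(V, 50)))) = Add(2, Mul(Rational(-1, 9), Mul(Add(q, Mul(Rational(-1, 2), I, Pow(26, Rational(1, 2)))), Add(50, V)))) = Add(2, Mul(Rational(-1, 9), Mul(Add(50, V), Add(q, Mul(Rational(-1, 2), I, Pow(26, Rational(1, 2))))))) = Add(2, Mul(Rational(-1, 9), Add(50, V), Add(q, Mul(Rational(-1, 2), I, Pow(26, Rational(1, 2)))))))
Add(Mul(-4292, -64), Function('Y')(453, 156)) = Add(Mul(-4292, -64), Add(2, Mul(Rational(-50, 9), 453), Mul(Rational(-1, 9), 156, 453), Mul(Rational(25, 9), I, Pow(26, Rational(1, 2))), Mul(Rational(1, 18), I, 156, Pow(26, Rational(1, 2))))) = Add(274688, Add(2, Rational(-7550, 3), -7852, Mul(Rational(25, 9), I, Pow(26, Rational(1, 2))), Mul(Rational(26, 3), I, Pow(26, Rational(1, 2))))) = Add(274688, Add(Rational(-31100, 3), Mul(Rational(103, 9), I, Pow(26, Rational(1, 2))))) = Add(Rational(792964, 3), Mul(Rational(103, 9), I, Pow(26, Rational(1, 2))))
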